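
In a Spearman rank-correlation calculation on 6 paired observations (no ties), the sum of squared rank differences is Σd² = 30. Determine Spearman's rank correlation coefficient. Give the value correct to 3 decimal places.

0.143

ρ = 1 − 6Σd² / [n(n²−1)] = 1 − 6×30 / (6×35)
  = 1 − 180/210 = 1 − 0.8571 ≈ 0.143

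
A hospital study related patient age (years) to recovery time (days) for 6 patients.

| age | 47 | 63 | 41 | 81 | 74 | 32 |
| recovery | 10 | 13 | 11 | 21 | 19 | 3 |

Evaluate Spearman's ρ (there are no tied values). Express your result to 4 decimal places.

0.9429

Rank age: 3, 4, 2, 6, 5, 1
Rank recovery: 2, 4, 3, 6, 5, 1
d = rank(age) − rank(recovery): 1, 0, -1, 0, 0, 0; Σd² = 2
ρ = 1 − 6Σd² / [n(n²−1)] = 1 − 6×2 / (6×35) = 1 − 12/210 ≈ 0.9429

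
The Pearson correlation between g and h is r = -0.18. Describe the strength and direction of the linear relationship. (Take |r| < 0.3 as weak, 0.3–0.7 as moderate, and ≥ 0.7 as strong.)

weak negative

r = -0.18 < 0 so the relationship is negative.
|r| = 0.18, which falls in the weak range.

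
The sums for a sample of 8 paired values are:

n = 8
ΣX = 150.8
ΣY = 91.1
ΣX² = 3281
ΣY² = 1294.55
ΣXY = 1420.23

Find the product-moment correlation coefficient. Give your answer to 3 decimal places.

-0.885

r = (nΣXY − ΣXΣY) / √[(nΣX² − (ΣX)²)(nΣY² − (ΣY)²)]
Numerator: 8×1420.23 − 150.8×91.1 = -2376.04
Denominator: √[(26248 − 22740.64)(10356.4 − 8299.21)] = √[3507.36 × 2057.19] = 2686.1321
r = -2376.04 / 2686.1321 ≈ -0.885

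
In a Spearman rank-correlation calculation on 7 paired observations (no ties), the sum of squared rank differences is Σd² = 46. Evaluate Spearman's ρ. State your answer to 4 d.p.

ρ = 1 − 6Σd² / [n(n²−1)] = 1 − 6×46 / (7×48)
  = 1 − 276/336 = 1 − 0.82143 ≈ 0.1786

0.1786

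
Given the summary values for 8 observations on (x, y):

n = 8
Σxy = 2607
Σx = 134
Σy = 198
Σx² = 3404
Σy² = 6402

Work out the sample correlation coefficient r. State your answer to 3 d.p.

r = (nΣxy − ΣxΣy) / √[(nΣx² − (Σx)²)(nΣy² − (Σy)²)]
Numerator: 8×2607 − 134×198 = -5676
Denominator: √[(27232 − 17956)(51216 − 39204)] = √[9276 × 12012] = 10555.7241
r = -5676 / 10555.7241 ≈ -0.538

-0.538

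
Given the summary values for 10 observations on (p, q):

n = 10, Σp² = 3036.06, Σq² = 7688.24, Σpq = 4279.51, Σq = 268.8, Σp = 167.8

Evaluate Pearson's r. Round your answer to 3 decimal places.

-0.723

r = (nΣpq − ΣpΣq) / √[(nΣp² − (Σp)²)(nΣq² − (Σq)²)]
Numerator: 10×4279.51 − 167.8×268.8 = -2309.54
Denominator: √[(30360.6 − 28156.84)(76882.4 − 72253.44)] = √[2203.76 × 4628.96] = 3193.9187
r = -2309.54 / 3193.9187 ≈ -0.723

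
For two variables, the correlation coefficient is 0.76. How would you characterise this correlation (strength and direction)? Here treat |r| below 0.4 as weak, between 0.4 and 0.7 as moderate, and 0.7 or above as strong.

strong positive

r = 0.76 > 0 so the relationship is positive.
|r| = 0.76, which falls in the strong range.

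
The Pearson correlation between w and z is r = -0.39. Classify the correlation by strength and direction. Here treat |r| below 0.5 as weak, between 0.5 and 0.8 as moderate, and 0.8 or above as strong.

weak negative

r = -0.39 < 0 so the relationship is negative.
|r| = 0.39, which falls in the weak range.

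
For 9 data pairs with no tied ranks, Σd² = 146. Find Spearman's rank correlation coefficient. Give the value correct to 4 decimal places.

ρ = 1 − 6Σd² / [n(n²−1)] = 1 − 6×146 / (9×80)
  = 1 − 876/720 = 1 − 1.21667 ≈ -0.2167

-0.2167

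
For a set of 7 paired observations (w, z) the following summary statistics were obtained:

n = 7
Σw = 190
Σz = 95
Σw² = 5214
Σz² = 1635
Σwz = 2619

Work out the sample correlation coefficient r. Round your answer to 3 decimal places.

0.288

r = (nΣwz − ΣwΣz) / √[(nΣw² − (Σw)²)(nΣz² − (Σz)²)]
Numerator: 7×2619 − 190×95 = 283
Denominator: √[(36498 − 36100)(11445 − 9025)] = √[398 × 2420] = 981.4072
r = 283 / 981.4072 ≈ 0.288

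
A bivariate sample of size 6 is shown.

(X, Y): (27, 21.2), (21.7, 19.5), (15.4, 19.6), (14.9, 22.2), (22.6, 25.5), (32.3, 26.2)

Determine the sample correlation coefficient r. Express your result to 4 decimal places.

0.5760

n = 6, ΣX = 133.9, ΣY = 134.2, ΣX² = 3213.11, ΣY² = 3043.38, ΣXY = 3050.73
nΣXY − ΣXΣY = 18304.38 − 17969.38 = 335
nΣX² − (ΣX)² = 19278.66 − 17929.21 = 1349.45; nΣY² − (ΣY)² = 18260.28 − 18009.64 = 250.64
r = 335 / √(1349.45 × 250.64) = 335 / 581.5721 ≈ 0.5760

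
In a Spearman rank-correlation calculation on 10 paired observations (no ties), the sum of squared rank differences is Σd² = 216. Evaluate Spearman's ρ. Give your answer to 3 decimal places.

ρ = 1 − 6Σd² / [n(n²−1)] = 1 − 6×216 / (10×99)
  = 1 − 1296/990 = 1 − 1.3091 ≈ -0.309

-0.309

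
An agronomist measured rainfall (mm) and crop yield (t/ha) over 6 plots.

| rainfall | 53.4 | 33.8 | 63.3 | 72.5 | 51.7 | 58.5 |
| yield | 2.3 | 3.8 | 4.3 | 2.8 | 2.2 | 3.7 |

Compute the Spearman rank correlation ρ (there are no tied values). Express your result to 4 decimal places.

0.2000

Rank rainfall: 3, 1, 5, 6, 2, 4
Rank yield: 2, 5, 6, 3, 1, 4
d = rank(rainfall) − rank(yield): 1, -4, -1, 3, 1, 0; Σd² = 28
ρ = 1 − 6Σd² / [n(n²−1)] = 1 − 6×28 / (6×35) = 1 − 168/210 ≈ 0.2000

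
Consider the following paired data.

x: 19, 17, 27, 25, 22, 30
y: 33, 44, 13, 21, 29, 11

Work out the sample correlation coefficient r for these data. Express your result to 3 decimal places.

n = 6, Σx = 140, Σy = 151, Σx² = 3388, Σy² = 4597, Σxy = 3219
nΣxy − ΣxΣy = 19314 − 21140 = -1826
nΣx² − (Σx)² = 20328 − 19600 = 728; nΣy² − (Σy)² = 27582 − 22801 = 4781
r = -1826 / √(728 × 4781) = -1826 / 1865.6280 ≈ -0.979

-0.979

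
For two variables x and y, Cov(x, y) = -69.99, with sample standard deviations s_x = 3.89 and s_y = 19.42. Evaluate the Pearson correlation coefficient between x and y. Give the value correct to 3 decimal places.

-0.926

r = Cov(x,y) / (s_x · s_y) = -69.99 / (3.89 × 19.42)
  = -69.99 / 75.5438 ≈ -0.926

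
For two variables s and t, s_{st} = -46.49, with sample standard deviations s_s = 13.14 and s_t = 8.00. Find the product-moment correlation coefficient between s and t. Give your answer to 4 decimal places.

-0.4423

r = Cov(s,t) / (s_s · s_t) = -46.49 / (13.14 × 8.00)
  = -46.49 / 105.1200 ≈ -0.4423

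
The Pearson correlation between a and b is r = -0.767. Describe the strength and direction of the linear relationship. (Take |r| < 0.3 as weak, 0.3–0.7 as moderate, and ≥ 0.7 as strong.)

strong negative

r = -0.767 < 0 so the relationship is negative.
|r| = 0.767, which falls in the strong range.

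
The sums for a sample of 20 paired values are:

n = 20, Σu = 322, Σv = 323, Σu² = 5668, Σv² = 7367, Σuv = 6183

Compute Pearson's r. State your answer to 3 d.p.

r = (nΣuv − ΣuΣv) / √[(nΣu² − (Σu)²)(nΣv² − (Σv)²)]
Numerator: 20×6183 − 322×323 = 19654
Denominator: √[(113360 − 103684)(147340 − 104329)] = √[9676 × 43011] = 20400.3538
r = 19654 / 20400.3538 ≈ 0.963

0.963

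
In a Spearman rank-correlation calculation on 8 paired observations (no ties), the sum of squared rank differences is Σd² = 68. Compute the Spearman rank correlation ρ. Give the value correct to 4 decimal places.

0.1905

ρ = 1 − 6Σd² / [n(n²−1)] = 1 − 6×68 / (8×63)
  = 1 − 408/504 = 1 − 0.80952 ≈ 0.1905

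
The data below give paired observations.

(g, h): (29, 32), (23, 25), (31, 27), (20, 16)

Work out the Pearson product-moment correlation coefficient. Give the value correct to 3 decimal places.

0.827

n = 4, Σg = 103, Σh = 100, Σg² = 2731, Σh² = 2634, Σgh = 2660
nΣgh − ΣgΣh = 10640 − 10300 = 340
nΣg² − (Σg)² = 10924 − 10609 = 315; nΣh² − (Σh)² = 10536 − 10000 = 536
r = 340 / √(315 × 536) = 340 / 410.9014 ≈ 0.827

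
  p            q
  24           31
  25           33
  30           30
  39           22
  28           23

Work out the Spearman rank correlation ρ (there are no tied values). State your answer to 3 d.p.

-0.800

Rank p: 1, 2, 4, 5, 3
Rank q: 4, 5, 3, 1, 2
d = rank(p) − rank(q): -3, -3, 1, 4, 1; Σd² = 36
ρ = 1 − 6Σd² / [n(n²−1)] = 1 − 6×36 / (5×24) = 1 − 216/120 ≈ -0.800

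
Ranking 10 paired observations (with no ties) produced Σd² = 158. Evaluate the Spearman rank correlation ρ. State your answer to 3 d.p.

0.042

ρ = 1 − 6Σd² / [n(n²−1)] = 1 − 6×158 / (10×99)
  = 1 − 948/990 = 1 − 0.9576 ≈ 0.042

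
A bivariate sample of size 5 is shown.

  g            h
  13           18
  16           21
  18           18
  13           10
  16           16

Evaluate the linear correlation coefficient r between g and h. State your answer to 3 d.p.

0.518

n = 5, Σg = 76, Σh = 83, Σg² = 1174, Σh² = 1445, Σgh = 1280
nΣgh − ΣgΣh = 6400 − 6308 = 92
nΣg² − (Σg)² = 5870 − 5776 = 94; nΣh² − (Σh)² = 7225 − 6889 = 336
r = 92 / √(94 × 336) = 92 / 177.7189 ≈ 0.518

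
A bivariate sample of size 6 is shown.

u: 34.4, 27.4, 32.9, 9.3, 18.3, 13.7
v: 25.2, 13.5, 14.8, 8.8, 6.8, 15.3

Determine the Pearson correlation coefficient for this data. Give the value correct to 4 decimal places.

n = 6, Σu = 136, Σv = 84.4, Σu² = 3625.6, Σv² = 1394.1, Σuv = 2139.59
nΣuv − ΣuΣv = 12837.54 − 11478.4 = 1359.14
nΣu² − (Σu)² = 21753.6 − 18496 = 3257.6; nΣv² − (Σv)² = 8364.6 − 7123.36 = 1241.24
r = 1359.14 / √(3257.6 × 1241.24) = 1359.14 / 2010.8365 ≈ 0.6759

0.6759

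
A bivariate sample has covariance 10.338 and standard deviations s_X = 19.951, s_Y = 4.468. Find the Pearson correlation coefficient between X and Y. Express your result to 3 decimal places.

r = Cov(X,Y) / (s_X · s_Y) = 10.338 / (19.951 × 4.468)
  = 10.338 / 89.1411 ≈ 0.116

0.116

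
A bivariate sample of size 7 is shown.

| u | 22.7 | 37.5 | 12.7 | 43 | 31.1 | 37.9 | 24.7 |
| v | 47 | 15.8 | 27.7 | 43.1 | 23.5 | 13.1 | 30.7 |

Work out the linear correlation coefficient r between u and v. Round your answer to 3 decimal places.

n = 7, Σu = 209.6, Σv = 200.9, Σu² = 6945.54, Σv² = 6749.89, Σuv = 5850.12
nΣuv − ΣuΣv = 40950.84 − 42108.64 = -1157.8
nΣu² − (Σu)² = 48618.78 − 43932.16 = 4686.62; nΣv² − (Σv)² = 47249.23 − 40360.81 = 6888.42
r = -1157.8 / √(4686.62 × 6888.42) = -1157.8 / 5681.8489 ≈ -0.204

-0.204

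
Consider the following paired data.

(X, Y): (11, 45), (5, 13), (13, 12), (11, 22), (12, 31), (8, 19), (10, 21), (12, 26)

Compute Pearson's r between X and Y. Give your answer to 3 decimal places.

n = 8, ΣX = 82, ΣY = 189, ΣX² = 888, ΣY² = 5261, ΣXY = 2004
nΣXY − ΣXΣY = 16032 − 15498 = 534
nΣX² − (ΣX)² = 7104 − 6724 = 380; nΣY² − (ΣY)² = 42088 − 35721 = 6367
r = 534 / √(380 × 6367) = 534 / 1555.4613 ≈ 0.343

0.343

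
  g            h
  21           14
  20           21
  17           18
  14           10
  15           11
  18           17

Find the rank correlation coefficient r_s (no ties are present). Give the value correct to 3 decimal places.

Rank g: 6, 5, 3, 1, 2, 4
Rank h: 3, 6, 5, 1, 2, 4
d = rank(g) − rank(h): 3, -1, -2, 0, 0, 0; Σd² = 14
ρ = 1 − 6Σd² / [n(n²−1)] = 1 − 6×14 / (6×35) = 1 − 84/210 ≈ 0.600

0.600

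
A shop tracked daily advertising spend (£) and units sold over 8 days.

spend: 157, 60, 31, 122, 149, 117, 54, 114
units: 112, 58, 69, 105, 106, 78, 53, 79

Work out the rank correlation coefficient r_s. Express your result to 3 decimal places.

0.905

Rank spend: 8, 3, 1, 6, 7, 5, 2, 4
Rank units: 8, 2, 3, 6, 7, 4, 1, 5
d = rank(spend) − rank(units): 0, 1, -2, 0, 0, 1, 1, -1; Σd² = 8
ρ = 1 − 6Σd² / [n(n²−1)] = 1 − 6×8 / (8×63) = 1 − 48/504 ≈ 0.905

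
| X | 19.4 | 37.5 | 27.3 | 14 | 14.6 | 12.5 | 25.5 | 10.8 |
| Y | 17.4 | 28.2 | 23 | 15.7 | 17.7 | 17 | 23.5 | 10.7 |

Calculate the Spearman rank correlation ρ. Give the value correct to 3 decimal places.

Rank X: 5, 8, 7, 3, 4, 2, 6, 1
Rank Y: 4, 8, 6, 2, 5, 3, 7, 1
d = rank(X) − rank(Y): 1, 0, 1, 1, -1, -1, -1, 0; Σd² = 6
ρ = 1 − 6Σd² / [n(n²−1)] = 1 − 6×6 / (8×63) = 1 − 36/504 ≈ 0.929

0.929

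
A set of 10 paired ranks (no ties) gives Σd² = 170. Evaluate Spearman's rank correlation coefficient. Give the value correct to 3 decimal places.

ρ = 1 − 6Σd² / [n(n²−1)] = 1 − 6×170 / (10×99)
  = 1 − 1020/990 = 1 − 1.0303 ≈ -0.030

-0.030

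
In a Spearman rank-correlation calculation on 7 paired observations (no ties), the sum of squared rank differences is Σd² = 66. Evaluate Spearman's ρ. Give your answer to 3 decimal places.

ρ = 1 − 6Σd² / [n(n²−1)] = 1 − 6×66 / (7×48)
  = 1 − 396/336 = 1 − 1.1786 ≈ -0.179

-0.179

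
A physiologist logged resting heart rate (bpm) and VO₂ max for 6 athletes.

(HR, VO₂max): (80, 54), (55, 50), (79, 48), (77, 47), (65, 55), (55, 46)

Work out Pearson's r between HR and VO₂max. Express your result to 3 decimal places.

0.164

n = 6, Σx = 411, Σy = 300, Σx² = 28845, Σy² = 15070, Σxy = 20586
nΣxy − ΣxΣy = 123516 − 123300 = 216
nΣx² − (Σx)² = 173070 − 168921 = 4149; nΣy² − (Σy)² = 90420 − 90000 = 420
r = 216 / √(4149 × 420) = 216 / 1320.0682 ≈ 0.164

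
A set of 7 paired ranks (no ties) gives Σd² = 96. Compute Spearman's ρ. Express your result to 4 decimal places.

-0.7143

ρ = 1 − 6Σd² / [n(n²−1)] = 1 − 6×96 / (7×48)
  = 1 − 576/336 = 1 − 1.71429 ≈ -0.7143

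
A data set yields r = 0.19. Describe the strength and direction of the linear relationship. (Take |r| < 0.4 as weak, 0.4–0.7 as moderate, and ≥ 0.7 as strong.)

weak positive

r = 0.19 > 0 so the relationship is positive.
|r| = 0.19, which falls in the weak range.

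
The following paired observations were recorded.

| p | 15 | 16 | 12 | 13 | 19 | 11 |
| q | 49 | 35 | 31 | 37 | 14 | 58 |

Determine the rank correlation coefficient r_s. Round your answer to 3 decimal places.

Rank p: 4, 5, 2, 3, 6, 1
Rank q: 5, 3, 2, 4, 1, 6
d = rank(p) − rank(q): -1, 2, 0, -1, 5, -5; Σd² = 56
ρ = 1 − 6Σd² / [n(n²−1)] = 1 − 6×56 / (6×35) = 1 − 336/210 ≈ -0.600

-0.600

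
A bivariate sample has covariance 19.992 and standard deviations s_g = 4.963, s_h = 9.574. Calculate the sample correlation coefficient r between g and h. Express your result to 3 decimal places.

r = Cov(g,h) / (s_g · s_h) = 19.992 / (4.963 × 9.574)
  = 19.992 / 47.5158 ≈ 0.421

0.421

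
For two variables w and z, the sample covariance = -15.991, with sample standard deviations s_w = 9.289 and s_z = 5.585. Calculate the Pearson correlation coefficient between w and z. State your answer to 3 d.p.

r = Cov(w,z) / (s_w · s_z) = -15.991 / (9.289 × 5.585)
  = -15.991 / 51.8791 ≈ -0.308

-0.308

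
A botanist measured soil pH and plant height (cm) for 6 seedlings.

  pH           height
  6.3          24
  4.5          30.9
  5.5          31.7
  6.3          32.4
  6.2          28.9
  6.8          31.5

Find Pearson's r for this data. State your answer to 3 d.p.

n = 6, Σx = 35.6, Σy = 179.4, Σx² = 214.56, Σy² = 5412.92, Σxy = 1062.1
nΣxy − ΣxΣy = 6372.6 − 6386.64 = -14.04
nΣx² − (Σx)² = 1287.36 − 1267.36 = 20; nΣy² − (Σy)² = 32477.52 − 32184.36 = 293.16
r = -14.04 / √(20 × 293.16) = -14.04 / 76.5715 ≈ -0.183

-0.183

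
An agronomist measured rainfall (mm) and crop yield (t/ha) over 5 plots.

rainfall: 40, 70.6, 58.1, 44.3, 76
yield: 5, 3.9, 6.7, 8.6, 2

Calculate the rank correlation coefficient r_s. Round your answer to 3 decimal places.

Rank rainfall: 1, 4, 3, 2, 5
Rank yield: 3, 2, 4, 5, 1
d = rank(rainfall) − rank(yield): -2, 2, -1, -3, 4; Σd² = 34
ρ = 1 − 6Σd² / [n(n²−1)] = 1 − 6×34 / (5×24) = 1 − 204/120 ≈ -0.700

-0.700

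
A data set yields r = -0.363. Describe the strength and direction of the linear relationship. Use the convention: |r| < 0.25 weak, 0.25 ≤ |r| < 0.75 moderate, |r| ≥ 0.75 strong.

moderate negative

r = -0.363 < 0 so the relationship is negative.
|r| = 0.363, which falls in the moderate range.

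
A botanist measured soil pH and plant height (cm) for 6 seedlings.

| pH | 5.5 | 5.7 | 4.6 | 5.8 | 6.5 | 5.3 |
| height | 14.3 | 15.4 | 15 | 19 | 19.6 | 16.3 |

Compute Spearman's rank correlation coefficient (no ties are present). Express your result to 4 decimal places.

Rank pH: 3, 4, 1, 5, 6, 2
Rank height: 1, 3, 2, 5, 6, 4
d = rank(pH) − rank(height): 2, 1, -1, 0, 0, -2; Σd² = 10
ρ = 1 − 6Σd² / [n(n²−1)] = 1 − 6×10 / (6×35) = 1 − 60/210 ≈ 0.7143

0.7143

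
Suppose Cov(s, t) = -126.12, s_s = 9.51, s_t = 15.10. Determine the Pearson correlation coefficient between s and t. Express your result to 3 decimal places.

r = Cov(s,t) / (s_s · s_t) = -126.12 / (9.51 × 15.10)
  = -126.12 / 143.6010 ≈ -0.878

-0.878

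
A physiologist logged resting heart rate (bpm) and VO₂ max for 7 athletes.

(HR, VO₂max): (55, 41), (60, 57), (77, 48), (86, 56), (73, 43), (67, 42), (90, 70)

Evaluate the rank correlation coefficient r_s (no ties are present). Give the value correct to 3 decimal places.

Rank HR: 1, 2, 5, 6, 4, 3, 7
Rank VO₂max: 1, 6, 4, 5, 3, 2, 7
d = rank(HR) − rank(VO₂max): 0, -4, 1, 1, 1, 1, 0; Σd² = 20
ρ = 1 − 6Σd² / [n(n²−1)] = 1 − 6×20 / (7×48) = 1 − 120/336 ≈ 0.643

0.643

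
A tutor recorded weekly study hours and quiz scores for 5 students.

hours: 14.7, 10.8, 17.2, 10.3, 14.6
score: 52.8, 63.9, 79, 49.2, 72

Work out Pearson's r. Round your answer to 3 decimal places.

0.674

n = 5, Σx = 67.6, Σy = 316.9, Σx² = 947.82, Σy² = 20716.69, Σxy = 4383.04
nΣxy − ΣxΣy = 21915.2 − 21422.44 = 492.76
nΣx² − (Σx)² = 4739.1 − 4569.76 = 169.34; nΣy² − (Σy)² = 103583.45 − 100425.61 = 3157.84
r = 492.76 / √(169.34 × 3157.84) = 492.76 / 731.2651 ≈ 0.674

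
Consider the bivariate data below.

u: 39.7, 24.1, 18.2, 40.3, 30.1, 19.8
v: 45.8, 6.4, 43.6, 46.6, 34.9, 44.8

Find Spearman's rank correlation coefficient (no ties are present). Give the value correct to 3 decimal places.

Rank u: 5, 3, 1, 6, 4, 2
Rank v: 5, 1, 3, 6, 2, 4
d = rank(u) − rank(v): 0, 2, -2, 0, 2, -2; Σd² = 16
ρ = 1 − 6Σd² / [n(n²−1)] = 1 − 6×16 / (6×35) = 1 − 96/210 ≈ 0.543

0.543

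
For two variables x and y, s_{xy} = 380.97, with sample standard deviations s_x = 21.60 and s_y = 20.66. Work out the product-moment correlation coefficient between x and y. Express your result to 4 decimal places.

0.8537

r = Cov(x,y) / (s_x · s_y) = 380.97 / (21.60 × 20.66)
  = 380.97 / 446.2560 ≈ 0.8537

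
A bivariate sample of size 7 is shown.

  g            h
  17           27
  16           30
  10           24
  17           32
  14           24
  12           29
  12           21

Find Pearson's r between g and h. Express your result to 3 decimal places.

0.632

n = 7, Σg = 98, Σh = 187, Σg² = 1418, Σh² = 5087, Σgh = 2659
nΣgh − ΣgΣh = 18613 − 18326 = 287
nΣg² − (Σg)² = 9926 − 9604 = 322; nΣh² − (Σh)² = 35609 − 34969 = 640
r = 287 / √(322 × 640) = 287 / 453.9604 ≈ 0.632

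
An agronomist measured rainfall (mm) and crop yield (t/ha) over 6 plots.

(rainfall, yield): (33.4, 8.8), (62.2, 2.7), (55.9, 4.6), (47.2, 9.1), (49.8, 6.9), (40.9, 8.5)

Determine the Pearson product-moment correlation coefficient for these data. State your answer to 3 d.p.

-0.884

n = 6, Σx = 289.4, Σy = 40.6, Σx² = 14489.9, Σy² = 308.56, Σxy = 1839.79
nΣxy − ΣxΣy = 11038.74 − 11749.64 = -710.9
nΣx² − (Σx)² = 86939.4 − 83752.36 = 3187.04; nΣy² − (Σy)² = 1851.36 − 1648.36 = 203
r = -710.9 / √(3187.04 × 203) = -710.9 / 804.3439 ≈ -0.884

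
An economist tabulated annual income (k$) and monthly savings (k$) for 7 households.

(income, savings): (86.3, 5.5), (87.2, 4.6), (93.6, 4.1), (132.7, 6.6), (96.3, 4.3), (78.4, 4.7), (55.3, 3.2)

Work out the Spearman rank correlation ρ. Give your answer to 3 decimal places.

Rank income: 3, 4, 5, 7, 6, 2, 1
Rank savings: 6, 4, 2, 7, 3, 5, 1
d = rank(income) − rank(savings): -3, 0, 3, 0, 3, -3, 0; Σd² = 36
ρ = 1 − 6Σd² / [n(n²−1)] = 1 − 6×36 / (7×48) = 1 − 216/336 ≈ 0.357

0.357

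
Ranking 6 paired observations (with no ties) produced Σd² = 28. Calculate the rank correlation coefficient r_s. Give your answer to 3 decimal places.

0.200

ρ = 1 − 6Σd² / [n(n²−1)] = 1 − 6×28 / (6×35)
  = 1 − 168/210 = 1 − 0.8000 ≈ 0.200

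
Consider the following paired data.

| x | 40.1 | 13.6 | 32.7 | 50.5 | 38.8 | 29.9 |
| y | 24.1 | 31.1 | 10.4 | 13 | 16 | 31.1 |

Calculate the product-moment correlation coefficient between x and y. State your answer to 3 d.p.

n = 6, Σx = 205.6, Σy = 125.7, Σx² = 7811.96, Σy² = 3048.39, Σxy = 3936.64
nΣxy − ΣxΣy = 23619.84 − 25843.92 = -2224.08
nΣx² − (Σx)² = 46871.76 − 42271.36 = 4600.4; nΣy² − (Σy)² = 18290.34 − 15800.49 = 2489.85
r = -2224.08 / √(4600.4 × 2489.85) = -2224.08 / 3384.4211 ≈ -0.657

-0.657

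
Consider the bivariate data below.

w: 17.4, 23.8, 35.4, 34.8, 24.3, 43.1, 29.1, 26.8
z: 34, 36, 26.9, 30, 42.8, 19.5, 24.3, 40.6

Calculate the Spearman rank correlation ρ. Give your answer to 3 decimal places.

Rank w: 1, 2, 7, 6, 3, 8, 5, 4
Rank z: 5, 6, 3, 4, 8, 1, 2, 7
d = rank(w) − rank(z): -4, -4, 4, 2, -5, 7, 3, -3; Σd² = 144
ρ = 1 − 6Σd² / [n(n²−1)] = 1 − 6×144 / (8×63) = 1 − 864/504 ≈ -0.714

-0.714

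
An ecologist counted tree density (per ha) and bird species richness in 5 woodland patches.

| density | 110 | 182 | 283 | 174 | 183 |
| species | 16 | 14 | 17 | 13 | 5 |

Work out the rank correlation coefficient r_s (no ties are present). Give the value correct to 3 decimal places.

Rank density: 1, 3, 5, 2, 4
Rank species: 4, 3, 5, 2, 1
d = rank(density) − rank(species): -3, 0, 0, 0, 3; Σd² = 18
ρ = 1 − 6Σd² / [n(n²−1)] = 1 − 6×18 / (5×24) = 1 − 108/120 ≈ 0.100

0.100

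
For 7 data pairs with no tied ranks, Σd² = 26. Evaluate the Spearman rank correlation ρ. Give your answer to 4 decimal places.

ρ = 1 − 6Σd² / [n(n²−1)] = 1 − 6×26 / (7×48)
  = 1 − 156/336 = 1 − 0.46429 ≈ 0.5357

0.5357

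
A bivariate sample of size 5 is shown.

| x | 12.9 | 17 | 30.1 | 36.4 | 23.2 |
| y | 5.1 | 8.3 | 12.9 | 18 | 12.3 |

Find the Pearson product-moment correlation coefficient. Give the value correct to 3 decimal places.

0.974

n = 5, Σx = 119.6, Σy = 56.6, Σx² = 3224.62, Σy² = 736.6, Σxy = 1535.74
nΣxy − ΣxΣy = 7678.7 − 6769.36 = 909.34
nΣx² − (Σx)² = 16123.1 − 14304.16 = 1818.94; nΣy² − (Σy)² = 3683 − 3203.56 = 479.44
r = 909.34 / √(1818.94 × 479.44) = 909.34 / 933.8483 ≈ 0.974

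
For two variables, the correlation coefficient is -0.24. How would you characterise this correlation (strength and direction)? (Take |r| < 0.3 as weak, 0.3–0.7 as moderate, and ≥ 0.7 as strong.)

r = -0.24 < 0 so the relationship is negative.
|r| = 0.24, which falls in the weak range.

weak negative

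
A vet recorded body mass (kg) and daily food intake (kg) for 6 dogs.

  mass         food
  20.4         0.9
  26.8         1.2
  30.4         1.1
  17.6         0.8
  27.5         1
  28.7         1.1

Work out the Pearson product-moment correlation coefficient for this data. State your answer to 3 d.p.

n = 6, Σx = 151.4, Σy = 6.1, Σx² = 3948.26, Σy² = 6.31, Σxy = 157.11
nΣxy − ΣxΣy = 942.66 − 923.54 = 19.12
nΣx² − (Σx)² = 23689.56 − 22921.96 = 767.6; nΣy² − (Σy)² = 37.86 − 37.21 = 0.65
r = 19.12 / √(767.6 × 0.65) = 19.12 / 22.3370 ≈ 0.856

0.856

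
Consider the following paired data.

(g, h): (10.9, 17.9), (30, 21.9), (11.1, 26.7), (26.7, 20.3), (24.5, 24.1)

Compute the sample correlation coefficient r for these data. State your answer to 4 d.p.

-0.0657

n = 5, Σg = 103.2, Σh = 110.9, Σg² = 2455.16, Σh² = 2505.81, Σgh = 2280.94
nΣgh − ΣgΣh = 11404.7 − 11444.88 = -40.18
nΣg² − (Σg)² = 12275.8 − 10650.24 = 1625.56; nΣh² − (Σh)² = 12529.05 − 12298.81 = 230.24
r = -40.18 / √(1625.56 × 230.24) = -40.18 / 611.7752 ≈ -0.0657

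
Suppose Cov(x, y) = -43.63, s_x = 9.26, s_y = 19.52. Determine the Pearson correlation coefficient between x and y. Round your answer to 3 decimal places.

-0.241

r = Cov(x,y) / (s_x · s_y) = -43.63 / (9.26 × 19.52)
  = -43.63 / 180.7552 ≈ -0.241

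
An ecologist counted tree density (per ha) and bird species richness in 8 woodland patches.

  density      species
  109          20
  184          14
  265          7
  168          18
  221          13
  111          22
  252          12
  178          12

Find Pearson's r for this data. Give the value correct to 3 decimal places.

-0.916

n = 8, Σx = 1488, Σy = 118, Σx² = 300536, Σy² = 1910, Σxy = 20110
nΣxy − ΣxΣy = 160880 − 175584 = -14704
nΣx² − (Σx)² = 2404288 − 2214144 = 190144; nΣy² − (Σy)² = 15280 − 13924 = 1356
r = -14704 / √(190144 × 1356) = -14704 / 16057.2496 ≈ -0.916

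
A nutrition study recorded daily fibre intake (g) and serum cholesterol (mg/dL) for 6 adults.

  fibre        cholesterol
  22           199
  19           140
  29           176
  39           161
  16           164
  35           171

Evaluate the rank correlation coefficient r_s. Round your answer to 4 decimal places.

0.0857

Rank fibre: 3, 2, 4, 6, 1, 5
Rank cholesterol: 6, 1, 5, 2, 3, 4
d = rank(fibre) − rank(cholesterol): -3, 1, -1, 4, -2, 1; Σd² = 32
ρ = 1 − 6Σd² / [n(n²−1)] = 1 − 6×32 / (6×35) = 1 − 192/210 ≈ 0.0857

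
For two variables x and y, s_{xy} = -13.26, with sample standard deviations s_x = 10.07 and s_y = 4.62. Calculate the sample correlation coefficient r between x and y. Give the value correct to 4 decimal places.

r = Cov(x,y) / (s_x · s_y) = -13.26 / (10.07 × 4.62)
  = -13.26 / 46.5234 ≈ -0.2850

-0.2850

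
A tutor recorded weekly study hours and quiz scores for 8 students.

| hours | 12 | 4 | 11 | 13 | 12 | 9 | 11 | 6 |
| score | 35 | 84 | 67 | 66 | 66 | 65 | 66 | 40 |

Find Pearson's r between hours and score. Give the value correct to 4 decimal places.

n = 8, Σx = 78, Σy = 489, Σx² = 832, Σy² = 31663, Σxy = 4694
nΣxy − ΣxΣy = 37552 − 38142 = -590
nΣx² − (Σx)² = 6656 − 6084 = 572; nΣy² − (Σy)² = 253304 − 239121 = 14183
r = -590 / √(572 × 14183) = -590 / 2848.2760 ≈ -0.2071

-0.2071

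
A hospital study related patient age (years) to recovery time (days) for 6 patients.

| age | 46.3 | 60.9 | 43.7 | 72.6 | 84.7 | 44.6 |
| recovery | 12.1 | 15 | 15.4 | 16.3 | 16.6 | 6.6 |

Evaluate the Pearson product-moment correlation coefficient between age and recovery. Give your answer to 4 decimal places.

n = 6, Σx = 352.8, Σy = 82, Σx² = 22196.2, Σy² = 1193.38, Σxy = 5030.47
nΣxy − ΣxΣy = 30182.82 − 28929.6 = 1253.22
nΣx² − (Σx)² = 133177.2 − 124467.84 = 8709.36; nΣy² − (Σy)² = 7160.28 − 6724 = 436.28
r = 1253.22 / √(8709.36 × 436.28) = 1253.22 / 1949.2869 ≈ 0.6429

0.6429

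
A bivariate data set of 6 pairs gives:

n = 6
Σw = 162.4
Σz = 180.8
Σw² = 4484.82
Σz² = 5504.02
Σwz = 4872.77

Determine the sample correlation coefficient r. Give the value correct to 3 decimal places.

-0.296

r = (nΣwz − ΣwΣz) / √[(nΣw² − (Σw)²)(nΣz² − (Σz)²)]
Numerator: 6×4872.77 − 162.4×180.8 = -125.3
Denominator: √[(26908.92 − 26373.76)(33024.12 − 32688.64)] = √[535.16 × 335.48] = 423.7163
r = -125.3 / 423.7163 ≈ -0.296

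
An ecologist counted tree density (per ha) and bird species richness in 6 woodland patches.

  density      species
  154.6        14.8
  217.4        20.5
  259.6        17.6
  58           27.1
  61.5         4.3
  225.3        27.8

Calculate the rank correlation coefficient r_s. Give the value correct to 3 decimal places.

0.200

Rank density: 3, 4, 6, 1, 2, 5
Rank species: 2, 4, 3, 5, 1, 6
d = rank(density) − rank(species): 1, 0, 3, -4, 1, -1; Σd² = 28
ρ = 1 − 6Σd² / [n(n²−1)] = 1 − 6×28 / (6×35) = 1 − 168/210 ≈ 0.200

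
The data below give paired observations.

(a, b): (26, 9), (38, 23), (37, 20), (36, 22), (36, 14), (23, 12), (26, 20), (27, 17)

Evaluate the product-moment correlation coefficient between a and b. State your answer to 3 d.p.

0.623

n = 8, Σa = 249, Σb = 137, Σa² = 8015, Σb² = 2523, Σab = 4399
nΣab − ΣaΣb = 35192 − 34113 = 1079
nΣa² − (Σa)² = 64120 − 62001 = 2119; nΣb² − (Σb)² = 20184 − 18769 = 1415
r = 1079 / √(2119 × 1415) = 1079 / 1731.5845 ≈ 0.623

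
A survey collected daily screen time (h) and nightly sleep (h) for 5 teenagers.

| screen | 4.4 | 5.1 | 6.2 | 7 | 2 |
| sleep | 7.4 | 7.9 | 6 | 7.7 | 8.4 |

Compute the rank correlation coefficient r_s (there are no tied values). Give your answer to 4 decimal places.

Rank screen: 2, 3, 4, 5, 1
Rank sleep: 2, 4, 1, 3, 5
d = rank(screen) − rank(sleep): 0, -1, 3, 2, -4; Σd² = 30
ρ = 1 − 6Σd² / [n(n²−1)] = 1 − 6×30 / (5×24) = 1 − 180/120 ≈ -0.5000

-0.5000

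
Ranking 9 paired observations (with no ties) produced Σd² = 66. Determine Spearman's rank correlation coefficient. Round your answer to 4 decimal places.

ρ = 1 − 6Σd² / [n(n²−1)] = 1 − 6×66 / (9×80)
  = 1 − 396/720 = 1 − 0.55000 ≈ 0.4500

0.4500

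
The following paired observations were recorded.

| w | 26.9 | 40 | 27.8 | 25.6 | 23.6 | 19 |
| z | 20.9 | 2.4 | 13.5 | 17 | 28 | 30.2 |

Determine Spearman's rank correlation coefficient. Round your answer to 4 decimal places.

Rank w: 4, 6, 5, 3, 2, 1
Rank z: 4, 1, 2, 3, 5, 6
d = rank(w) − rank(z): 0, 5, 3, 0, -3, -5; Σd² = 68
ρ = 1 − 6Σd² / [n(n²−1)] = 1 − 6×68 / (6×35) = 1 − 408/210 ≈ -0.9429

-0.9429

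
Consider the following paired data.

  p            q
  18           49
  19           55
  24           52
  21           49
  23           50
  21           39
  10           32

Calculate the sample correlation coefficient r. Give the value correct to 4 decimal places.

n = 7, Σp = 136, Σq = 326, Σp² = 2772, Σq² = 15576, Σpq = 6493
nΣpq − ΣpΣq = 45451 − 44336 = 1115
nΣp² − (Σp)² = 19404 − 18496 = 908; nΣq² − (Σq)² = 109032 − 106276 = 2756
r = 1115 / √(908 × 2756) = 1115 / 1581.9128 ≈ 0.7048

0.7048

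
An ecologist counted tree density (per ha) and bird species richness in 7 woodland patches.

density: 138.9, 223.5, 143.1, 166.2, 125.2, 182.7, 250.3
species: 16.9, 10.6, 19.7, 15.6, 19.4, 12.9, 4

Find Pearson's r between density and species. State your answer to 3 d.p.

n = 7, Σx = 1229.9, Σy = 99.1, Σx² = 229049.93, Σy² = 1588.19, Σxy = 15915.21
nΣxy − ΣxΣy = 111406.47 − 121883.09 = -10476.62
nΣx² − (Σx)² = 1603349.51 − 1512654.01 = 90695.5; nΣy² − (Σy)² = 11117.33 − 9820.81 = 1296.52
r = -10476.62 / √(90695.5 × 1296.52) = -10476.62 / 10843.8245 ≈ -0.966

-0.966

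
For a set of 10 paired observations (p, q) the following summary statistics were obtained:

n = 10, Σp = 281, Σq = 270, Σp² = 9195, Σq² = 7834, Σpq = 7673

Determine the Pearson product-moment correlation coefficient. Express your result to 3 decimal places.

0.102

r = (nΣpq − ΣpΣq) / √[(nΣp² − (Σp)²)(nΣq² − (Σq)²)]
Numerator: 10×7673 − 281×270 = 860
Denominator: √[(91950 − 78961)(78340 − 72900)] = √[12989 × 5440] = 8405.9598
r = 860 / 8405.9598 ≈ 0.102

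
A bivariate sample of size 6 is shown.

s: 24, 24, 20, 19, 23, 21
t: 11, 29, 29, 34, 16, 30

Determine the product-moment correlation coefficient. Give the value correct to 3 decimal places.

n = 6, Σs = 131, Σt = 149, Σs² = 2883, Σt² = 4115, Σst = 3184
nΣst − ΣsΣt = 19104 − 19519 = -415
nΣs² − (Σs)² = 17298 − 17161 = 137; nΣt² − (Σt)² = 24690 − 22201 = 2489
r = -415 / √(137 × 2489) = -415 / 583.9461 ≈ -0.711

-0.711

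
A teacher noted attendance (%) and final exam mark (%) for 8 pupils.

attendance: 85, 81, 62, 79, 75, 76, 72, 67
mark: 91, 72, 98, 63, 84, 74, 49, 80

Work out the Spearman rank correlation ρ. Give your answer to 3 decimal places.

-0.190

Rank attendance: 8, 7, 1, 6, 4, 5, 3, 2
Rank mark: 7, 3, 8, 2, 6, 4, 1, 5
d = rank(attendance) − rank(mark): 1, 4, -7, 4, -2, 1, 2, -3; Σd² = 100
ρ = 1 − 6Σd² / [n(n²−1)] = 1 − 6×100 / (8×63) = 1 − 600/504 ≈ -0.190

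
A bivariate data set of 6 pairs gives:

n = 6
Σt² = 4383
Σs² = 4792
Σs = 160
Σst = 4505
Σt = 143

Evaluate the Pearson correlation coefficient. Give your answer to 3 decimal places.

0.967

r = (nΣst − ΣsΣt) / √[(nΣs² − (Σs)²)(nΣt² − (Σt)²)]
Numerator: 6×4505 − 160×143 = 4150
Denominator: √[(28752 − 25600)(26298 − 20449)] = √[3152 × 5849] = 4293.7219
r = 4150 / 4293.7219 ≈ 0.967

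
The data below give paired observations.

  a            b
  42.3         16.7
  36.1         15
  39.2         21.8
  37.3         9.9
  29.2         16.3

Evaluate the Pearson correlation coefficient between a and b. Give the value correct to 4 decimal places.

0.1589

n = 5, Σa = 184.1, Σb = 79.7, Σa² = 6873.07, Σb² = 1342.83, Σab = 2947.7
nΣab − ΣaΣb = 14738.5 − 14672.77 = 65.73
nΣa² − (Σa)² = 34365.35 − 33892.81 = 472.54; nΣb² − (Σb)² = 6714.15 − 6352.09 = 362.06
r = 65.73 / √(472.54 × 362.06) = 65.73 / 413.6276 ≈ 0.1589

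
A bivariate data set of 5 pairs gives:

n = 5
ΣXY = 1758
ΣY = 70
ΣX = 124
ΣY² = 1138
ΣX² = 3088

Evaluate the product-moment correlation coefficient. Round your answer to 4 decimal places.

r = (nΣXY − ΣXΣY) / √[(nΣX² − (ΣX)²)(nΣY² − (ΣY)²)]
Numerator: 5×1758 − 124×70 = 110
Denominator: √[(15440 − 15376)(5690 − 4900)] = √[64 × 790] = 224.8555
r = 110 / 224.8555 ≈ 0.4892

0.4892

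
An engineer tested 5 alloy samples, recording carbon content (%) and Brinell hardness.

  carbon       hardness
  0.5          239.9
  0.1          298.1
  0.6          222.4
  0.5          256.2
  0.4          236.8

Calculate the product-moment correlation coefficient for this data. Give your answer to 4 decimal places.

n = 5, Σx = 2.1, Σy = 1253.4, Σx² = 1.03, Σy² = 317590.06, Σxy = 506.02
nΣxy − ΣxΣy = 2530.1 − 2632.14 = -102.04
nΣx² − (Σx)² = 5.15 − 4.41 = 0.74; nΣy² − (Σy)² = 1587950.3 − 1571011.56 = 16938.74
r = -102.04 / √(0.74 × 16938.74) = -102.04 / 111.9583 ≈ -0.9114

-0.9114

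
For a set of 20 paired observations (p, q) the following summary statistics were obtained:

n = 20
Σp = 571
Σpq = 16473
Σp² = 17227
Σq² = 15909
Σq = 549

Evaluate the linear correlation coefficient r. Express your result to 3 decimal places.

0.907

r = (nΣpq − ΣpΣq) / √[(nΣp² − (Σp)²)(nΣq² − (Σq)²)]
Numerator: 20×16473 − 571×549 = 15981
Denominator: √[(344540 − 326041)(318180 − 301401)] = √[18499 × 16779] = 17618.0226
r = 15981 / 17618.0226 ≈ 0.907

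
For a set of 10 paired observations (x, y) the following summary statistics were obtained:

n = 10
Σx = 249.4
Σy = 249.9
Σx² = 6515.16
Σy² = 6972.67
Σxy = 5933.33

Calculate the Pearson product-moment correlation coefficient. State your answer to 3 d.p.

-0.646

r = (nΣxy − ΣxΣy) / √[(nΣx² − (Σx)²)(nΣy² − (Σy)²)]
Numerator: 10×5933.33 − 249.4×249.9 = -2991.76
Denominator: √[(65151.6 − 62200.36)(69726.7 − 62450.01)] = √[2951.24 × 7276.69] = 4634.1405
r = -2991.76 / 4634.1405 ≈ -0.646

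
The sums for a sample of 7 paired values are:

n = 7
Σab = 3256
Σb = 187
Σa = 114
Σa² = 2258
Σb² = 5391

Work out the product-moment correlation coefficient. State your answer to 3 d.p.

0.529

r = (nΣab − ΣaΣb) / √[(nΣa² − (Σa)²)(nΣb² − (Σb)²)]
Numerator: 7×3256 − 114×187 = 1474
Denominator: √[(15806 − 12996)(37737 − 34969)] = √[2810 × 2768] = 2788.9209
r = 1474 / 2788.9209 ≈ 0.529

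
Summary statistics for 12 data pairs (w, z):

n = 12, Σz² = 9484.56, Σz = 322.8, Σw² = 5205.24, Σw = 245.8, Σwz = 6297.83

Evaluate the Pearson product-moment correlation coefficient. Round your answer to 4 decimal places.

r = (nΣwz − ΣwΣz) / √[(nΣw² − (Σw)²)(nΣz² − (Σz)²)]
Numerator: 12×6297.83 − 245.8×322.8 = -3770.28
Denominator: √[(62462.88 − 60417.64)(113814.72 − 104199.84)] = √[2045.24 × 9614.88] = 4434.4940
r = -3770.28 / 4434.4940 ≈ -0.8502

-0.8502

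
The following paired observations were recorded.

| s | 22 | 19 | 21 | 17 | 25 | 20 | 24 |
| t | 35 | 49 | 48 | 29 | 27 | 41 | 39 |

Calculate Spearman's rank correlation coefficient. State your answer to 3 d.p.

Rank s: 5, 2, 4, 1, 7, 3, 6
Rank t: 3, 7, 6, 2, 1, 5, 4
d = rank(s) − rank(t): 2, -5, -2, -1, 6, -2, 2; Σd² = 78
ρ = 1 − 6Σd² / [n(n²−1)] = 1 − 6×78 / (7×48) = 1 − 468/336 ≈ -0.393

-0.393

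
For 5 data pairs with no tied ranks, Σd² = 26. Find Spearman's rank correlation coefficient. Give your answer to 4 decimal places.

ρ = 1 − 6Σd² / [n(n²−1)] = 1 − 6×26 / (5×24)
  = 1 − 156/120 = 1 − 1.30000 ≈ -0.3000

-0.3000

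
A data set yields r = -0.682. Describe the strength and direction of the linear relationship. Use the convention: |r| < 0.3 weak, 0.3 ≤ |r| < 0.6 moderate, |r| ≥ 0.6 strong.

strong negative

r = -0.682 < 0 so the relationship is negative.
|r| = 0.682, which falls in the strong range.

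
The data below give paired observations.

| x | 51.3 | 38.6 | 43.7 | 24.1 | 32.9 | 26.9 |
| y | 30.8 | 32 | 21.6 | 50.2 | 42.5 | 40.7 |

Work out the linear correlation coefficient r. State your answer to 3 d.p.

n = 6, Σx = 217.5, Σy = 217.8, Σx² = 8418.17, Σy² = 8421.98, Σxy = 7462.06
nΣxy − ΣxΣy = 44772.36 − 47371.5 = -2599.14
nΣx² − (Σx)² = 50509.02 − 47306.25 = 3202.77; nΣy² − (Σy)² = 50531.88 − 47436.84 = 3095.04
r = -2599.14 / √(3202.77 × 3095.04) = -2599.14 / 3148.4443 ≈ -0.826

-0.826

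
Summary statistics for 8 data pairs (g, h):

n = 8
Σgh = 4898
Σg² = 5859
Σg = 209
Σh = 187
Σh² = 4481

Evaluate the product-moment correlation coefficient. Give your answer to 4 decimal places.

r = (nΣgh − ΣgΣh) / √[(nΣg² − (Σg)²)(nΣh² − (Σh)²)]
Numerator: 8×4898 − 209×187 = 101
Denominator: √[(46872 − 43681)(35848 − 34969)] = √[3191 × 879] = 1674.7803
r = 101 / 1674.7803 ≈ 0.0603

0.0603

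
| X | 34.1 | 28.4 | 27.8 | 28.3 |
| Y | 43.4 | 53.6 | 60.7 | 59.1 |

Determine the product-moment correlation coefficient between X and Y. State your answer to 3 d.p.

-0.944

n = 4, ΣX = 118.6, ΣY = 216.8, ΣX² = 3543.1, ΣY² = 11933.82, ΣXY = 6362.17
nΣXY − ΣXΣY = 25448.68 − 25712.48 = -263.8
nΣX² − (ΣX)² = 14172.4 − 14065.96 = 106.44; nΣY² − (ΣY)² = 47735.28 − 47002.24 = 733.04
r = -263.8 / √(106.44 × 733.04) = -263.8 / 279.3292 ≈ -0.944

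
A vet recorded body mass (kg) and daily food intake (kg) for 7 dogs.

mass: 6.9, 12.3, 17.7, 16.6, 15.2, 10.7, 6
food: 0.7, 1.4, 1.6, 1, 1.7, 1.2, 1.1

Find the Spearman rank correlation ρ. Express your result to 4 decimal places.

0.5000

Rank mass: 2, 4, 7, 6, 5, 3, 1
Rank food: 1, 5, 6, 2, 7, 4, 3
d = rank(mass) − rank(food): 1, -1, 1, 4, -2, -1, -2; Σd² = 28
ρ = 1 − 6Σd² / [n(n²−1)] = 1 − 6×28 / (7×48) = 1 − 168/336 ≈ 0.5000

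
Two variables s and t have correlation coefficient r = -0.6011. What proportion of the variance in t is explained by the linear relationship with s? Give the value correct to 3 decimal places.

r² = (-0.6011)² = 0.361

0.361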